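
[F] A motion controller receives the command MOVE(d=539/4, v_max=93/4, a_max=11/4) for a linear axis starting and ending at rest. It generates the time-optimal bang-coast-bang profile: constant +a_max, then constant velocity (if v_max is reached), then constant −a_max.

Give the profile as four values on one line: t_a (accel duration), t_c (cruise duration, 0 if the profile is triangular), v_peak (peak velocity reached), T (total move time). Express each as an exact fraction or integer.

t_a=7 t_c=0 v_peak=77/4 T=14

vₘ²/aₘ = (93/4)²/(11/4) = 8649/44
539/4 < 8649/44 ⇒ no cruise
v_peak = √(539/4·11/4) = √(5929/16) = 77/4
t_a = (77/4)/(11/4) = 7; t_c = 0
T = 2·7 = 14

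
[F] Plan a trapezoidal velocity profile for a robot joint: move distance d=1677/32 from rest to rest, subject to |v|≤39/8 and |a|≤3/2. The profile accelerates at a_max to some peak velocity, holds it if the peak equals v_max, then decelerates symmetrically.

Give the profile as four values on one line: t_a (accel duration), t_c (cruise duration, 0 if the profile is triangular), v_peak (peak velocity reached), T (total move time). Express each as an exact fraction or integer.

(v_max)²/a_max = (39/8)²/(3/2) = 507/32
1677/32 ≥ 507/32 ⇒ cruise phase
t_a = (39/8)/(3/2) = 13/4; v_peak = 39/8
d_cruise = 1677/32 − 507/32 = 585/16; t_c = (585/16)/(39/8) = 15/2
T = 2·13/4 + 15/2 = 14

t_a=13/4 t_c=15/2 v_peak=39/8 T=14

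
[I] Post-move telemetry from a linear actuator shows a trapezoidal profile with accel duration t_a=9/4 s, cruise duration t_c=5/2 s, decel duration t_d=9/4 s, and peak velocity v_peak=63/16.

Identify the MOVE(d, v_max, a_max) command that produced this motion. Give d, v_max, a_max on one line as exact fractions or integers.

a_max = (63/16)/(9/4) = 7/4
d_a = ½·63/16·9/4 = 567/128; d_c = 63/16·5/2 = 315/32
d = 2·567/128 + 315/32 = 1197/64
t_c = 5/2 > 0 → v_max = v_peak = 63/16

d=1197/64 v_max=63/16 a_max=7/4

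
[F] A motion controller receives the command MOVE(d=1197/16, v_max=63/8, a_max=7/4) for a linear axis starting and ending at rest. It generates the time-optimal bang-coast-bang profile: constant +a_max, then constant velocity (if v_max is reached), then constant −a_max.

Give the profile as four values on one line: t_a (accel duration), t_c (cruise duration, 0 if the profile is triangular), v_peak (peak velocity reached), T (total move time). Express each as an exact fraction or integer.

vₘ²/aₘ = (63/8)²/(7/4) = 567/16
1197/16 ≥ 567/16 ⇒ cruise phase
t_a = (63/8)/(7/4) = 9/2; v_peak = 63/8
d_cruise = 1197/16 − 567/16 = 315/8; t_c = (315/8)/(63/8) = 5
T = 2·9/2 + 5 = 14

t_a=9/2 t_c=5 v_peak=63/8 T=14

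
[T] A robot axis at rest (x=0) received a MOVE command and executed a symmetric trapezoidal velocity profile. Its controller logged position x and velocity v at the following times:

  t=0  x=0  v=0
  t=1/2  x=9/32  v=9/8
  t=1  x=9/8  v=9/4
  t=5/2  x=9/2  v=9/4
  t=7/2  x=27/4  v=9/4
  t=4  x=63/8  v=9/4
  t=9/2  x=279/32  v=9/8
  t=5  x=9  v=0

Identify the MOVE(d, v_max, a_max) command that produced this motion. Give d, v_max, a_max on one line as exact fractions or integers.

final state: t=5, x=9, v=0 → d = 9
a_max = (9/8−0)/(1/2−0) = 9/4
max v = 9/4 over t∈[1,4] → v_max = 9/4
check: 9/4·(1+3) = 9 ✓

d=9 v_max=9/4 a_max=9/4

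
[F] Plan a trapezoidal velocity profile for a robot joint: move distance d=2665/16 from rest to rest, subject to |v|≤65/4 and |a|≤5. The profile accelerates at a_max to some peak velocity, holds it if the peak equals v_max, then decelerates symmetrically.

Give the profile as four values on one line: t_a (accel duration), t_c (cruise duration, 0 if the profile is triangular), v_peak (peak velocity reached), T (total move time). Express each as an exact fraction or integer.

t_a=13/4 t_c=7 v_peak=65/4 T=27/2

v_max²/a_max = (65/4)²/5 = 845/16
2665/16 ≥ 845/16 → trapezoidal
t_a = (65/4)/5 = 13/4; v_peak = 65/4
d_cruise = 2665/16 − 845/16 = 455/4; t_c = (455/4)/(65/4) = 7
T = 2·13/4 + 7 = 27/2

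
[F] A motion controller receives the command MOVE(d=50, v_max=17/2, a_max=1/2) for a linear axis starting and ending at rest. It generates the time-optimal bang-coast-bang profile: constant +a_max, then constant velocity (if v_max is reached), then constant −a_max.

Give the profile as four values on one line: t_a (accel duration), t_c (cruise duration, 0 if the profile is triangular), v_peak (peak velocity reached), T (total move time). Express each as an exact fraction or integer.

t_a=10 t_c=0 v_peak=5 T=20

v_max²/a_max = (17/2)²/(1/2) = 289/2
50 < 289/2 so t_c = 0
v_peak = √(50·1/2) = √25 = 5
t_a = 5/(1/2) = 10; t_c = 0
T = 2·10 = 20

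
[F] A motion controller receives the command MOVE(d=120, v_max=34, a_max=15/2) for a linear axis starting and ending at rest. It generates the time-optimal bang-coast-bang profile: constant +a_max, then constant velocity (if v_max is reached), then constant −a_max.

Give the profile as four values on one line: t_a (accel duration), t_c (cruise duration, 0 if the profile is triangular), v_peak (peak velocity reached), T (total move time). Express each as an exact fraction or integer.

t_a=4 t_c=0 v_peak=30 T=8

(v_max)²/a_max = 34²/(15/2) = 2312/15
120 < 2312/15 so t_c = 0
v_peak = √(120·15/2) = √900 = 30
t_a = 30/(15/2) = 4; t_c = 0
T = 2·4 = 8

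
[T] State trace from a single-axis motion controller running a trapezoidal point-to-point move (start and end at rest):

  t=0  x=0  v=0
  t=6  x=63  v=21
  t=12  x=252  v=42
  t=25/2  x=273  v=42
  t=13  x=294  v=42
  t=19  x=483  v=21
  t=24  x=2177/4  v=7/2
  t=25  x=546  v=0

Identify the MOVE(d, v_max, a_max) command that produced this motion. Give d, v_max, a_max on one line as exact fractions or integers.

d=546 v_max=42 a_max=7/2

final state: t=25, x=546, v=0 → d = 546
a_max = (21−0)/(6−0) = 7/2
max v = 42 over t∈[12,13] → v_max = 42
check: 42·(12+1) = 546 ✓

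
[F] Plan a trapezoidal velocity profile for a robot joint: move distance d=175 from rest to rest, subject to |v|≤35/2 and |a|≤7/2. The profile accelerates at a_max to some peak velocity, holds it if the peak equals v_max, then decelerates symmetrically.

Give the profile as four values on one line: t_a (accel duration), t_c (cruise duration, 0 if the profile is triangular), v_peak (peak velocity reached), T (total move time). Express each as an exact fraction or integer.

t_a=5 t_c=5 v_peak=35/2 T=15

(v_max)²/a_max = (35/2)²/(7/2) = 175/2
175 ≥ 175/2 so v_max reached
t_a = (35/2)/(7/2) = 5; v_peak = 35/2
d_cruise = 175 − 175/2 = 175/2; t_c = (175/2)/(35/2) = 5
T = 2·5 + 5 = 15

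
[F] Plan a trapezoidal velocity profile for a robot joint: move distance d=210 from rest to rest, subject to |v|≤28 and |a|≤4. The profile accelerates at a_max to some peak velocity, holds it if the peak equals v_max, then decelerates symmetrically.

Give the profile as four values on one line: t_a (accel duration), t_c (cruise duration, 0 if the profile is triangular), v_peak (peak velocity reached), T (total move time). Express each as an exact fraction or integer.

(v_max)²/a_max = 28²/4 = 196
210 ≥ 196 → trapezoidal
t_a = 28/4 = 7; v_peak = 28
d_cruise = 210 − 196 = 14; t_c = 14/28 = 1/2
T = 2·7 + 1/2 = 29/2

t_a=7 t_c=1/2 v_peak=28 T=29/2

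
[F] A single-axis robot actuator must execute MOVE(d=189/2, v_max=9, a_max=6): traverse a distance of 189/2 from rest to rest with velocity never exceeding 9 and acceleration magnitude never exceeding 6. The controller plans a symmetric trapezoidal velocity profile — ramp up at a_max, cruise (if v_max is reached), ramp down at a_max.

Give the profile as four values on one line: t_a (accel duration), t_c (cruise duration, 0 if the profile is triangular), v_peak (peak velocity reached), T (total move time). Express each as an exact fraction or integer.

(v_max)²/a_max = 9²/6 = 27/2
189/2 ≥ 27/2 → trapezoidal
t_a = 9/6 = 3/2; v_peak = 9
d_cruise = 189/2 − 27/2 = 81; t_c = 81/9 = 9
T = 2·3/2 + 9 = 12

t_a=3/2 t_c=9 v_peak=9 T=12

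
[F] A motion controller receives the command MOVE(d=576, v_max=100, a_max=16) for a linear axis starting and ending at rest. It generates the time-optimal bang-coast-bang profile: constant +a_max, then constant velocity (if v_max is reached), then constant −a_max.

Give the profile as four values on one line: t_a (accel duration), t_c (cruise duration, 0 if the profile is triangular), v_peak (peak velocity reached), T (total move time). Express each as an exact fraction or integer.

t_a=6 t_c=0 v_peak=96 T=12

vₘ²/aₘ = 100²/16 = 625
576 < 625 so t_c = 0
v_peak = √(576·16) = √9216 = 96
t_a = 96/16 = 6; t_c = 0
T = 2·6 = 12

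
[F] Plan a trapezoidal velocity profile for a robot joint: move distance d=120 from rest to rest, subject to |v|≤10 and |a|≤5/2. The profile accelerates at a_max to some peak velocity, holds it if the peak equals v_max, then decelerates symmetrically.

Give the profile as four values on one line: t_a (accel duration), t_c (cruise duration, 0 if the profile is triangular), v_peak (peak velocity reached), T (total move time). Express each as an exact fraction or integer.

vₘ²/aₘ = 10²/(5/2) = 40
120 ≥ 40 ⇒ cruise phase
t_a = 10/(5/2) = 4; v_peak = 10
d_cruise = 120 − 40 = 80; t_c = 80/10 = 8
T = 2·4 + 8 = 16

t_a=4 t_c=8 v_peak=10 T=16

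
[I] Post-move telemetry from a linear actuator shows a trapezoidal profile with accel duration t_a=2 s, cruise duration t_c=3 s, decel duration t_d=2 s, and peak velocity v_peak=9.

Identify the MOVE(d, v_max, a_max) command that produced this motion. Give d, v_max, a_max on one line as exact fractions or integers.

a_max = 9/2
d_a = ½·9·2 = 9; d_c = 9·3 = 27
d = 2·9 + 27 = 45
t_c = 3 > 0 ⇒ limit active, v_max = 9

d=45 v_max=9 a_max=9/2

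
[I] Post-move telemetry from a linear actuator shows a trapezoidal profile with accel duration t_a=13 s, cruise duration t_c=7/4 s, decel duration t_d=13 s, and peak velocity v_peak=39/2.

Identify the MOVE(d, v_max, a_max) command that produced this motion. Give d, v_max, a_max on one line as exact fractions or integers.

a_max = (39/2)/13 = 3/2
d_a = ½·39/2·13 = 507/4; d_c = 39/2·7/4 = 273/8
d = 2·507/4 + 273/8 = 2301/8
t_c = 7/4 > 0 so v_max = 39/2

d=2301/8 v_max=39/2 a_max=3/2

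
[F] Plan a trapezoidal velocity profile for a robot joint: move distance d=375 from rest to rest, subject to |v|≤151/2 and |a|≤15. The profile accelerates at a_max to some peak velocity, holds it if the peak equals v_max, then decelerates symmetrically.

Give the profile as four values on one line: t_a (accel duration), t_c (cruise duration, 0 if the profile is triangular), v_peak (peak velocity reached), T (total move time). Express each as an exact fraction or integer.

t_a=5 t_c=0 v_peak=75 T=10

v_max²/a_max = (151/2)²/15 = 22801/60
375 < 22801/60 ⇒ no cruise
v_peak = √(375·15) = √5625 = 75
t_a = 75/15 = 5; t_c = 0
T = 2·5 = 10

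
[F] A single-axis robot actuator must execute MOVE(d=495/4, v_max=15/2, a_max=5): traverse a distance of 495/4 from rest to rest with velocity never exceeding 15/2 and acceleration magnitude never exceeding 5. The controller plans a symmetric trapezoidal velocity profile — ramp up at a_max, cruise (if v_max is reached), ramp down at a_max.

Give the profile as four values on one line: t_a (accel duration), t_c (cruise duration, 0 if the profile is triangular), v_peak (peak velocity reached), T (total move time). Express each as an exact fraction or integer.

t_a=3/2 t_c=15 v_peak=15/2 T=18

v_max²/a_max = (15/2)²/5 = 45/4
495/4 ≥ 45/4 ⇒ cruise phase
t_a = (15/2)/5 = 3/2; v_peak = 15/2
d_cruise = 495/4 − 45/4 = 225/2; t_c = (225/2)/(15/2) = 15
T = 2·3/2 + 15 = 18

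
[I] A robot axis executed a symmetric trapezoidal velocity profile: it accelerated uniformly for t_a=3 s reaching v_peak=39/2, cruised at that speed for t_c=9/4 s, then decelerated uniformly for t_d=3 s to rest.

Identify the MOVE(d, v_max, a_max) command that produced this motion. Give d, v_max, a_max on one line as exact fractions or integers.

a_max = (39/2)/3 = 13/2
d_a = ½·39/2·3 = 117/4; d_c = 39/2·9/4 = 351/8
d = 2·117/4 + 351/8 = 819/8
t_c = 9/4 > 0 ⇒ limit active, v_max = 39/2

d=819/8 v_max=39/2 a_max=13/2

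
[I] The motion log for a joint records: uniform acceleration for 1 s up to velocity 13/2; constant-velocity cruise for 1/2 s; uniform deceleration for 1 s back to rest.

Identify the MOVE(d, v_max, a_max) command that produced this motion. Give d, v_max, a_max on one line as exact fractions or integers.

a_max = (13/2)/1 = 13/2
d_a = ½·13/2·1 = 13/4; d_c = 13/2·1/2 = 13/4
d = 2·13/4 + 13/4 = 39/4
t_c = 1/2 > 0 ⇒ limit active, v_max = 13/2

d=39/4 v_max=13/2 a_max=13/2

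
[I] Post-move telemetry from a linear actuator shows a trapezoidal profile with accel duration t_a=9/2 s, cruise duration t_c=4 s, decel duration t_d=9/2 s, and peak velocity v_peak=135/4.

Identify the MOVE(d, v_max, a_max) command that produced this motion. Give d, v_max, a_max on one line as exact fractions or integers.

d=2295/8 v_max=135/4 a_max=15/2

a_max = (135/4)/(9/2) = 15/2
d_a = ½·135/4·9/2 = 1215/16; d_c = 135/4·4 = 135
d = 2·1215/16 + 135 = 2295/8
t_c = 4 > 0 ⇒ limit active, v_max = 135/4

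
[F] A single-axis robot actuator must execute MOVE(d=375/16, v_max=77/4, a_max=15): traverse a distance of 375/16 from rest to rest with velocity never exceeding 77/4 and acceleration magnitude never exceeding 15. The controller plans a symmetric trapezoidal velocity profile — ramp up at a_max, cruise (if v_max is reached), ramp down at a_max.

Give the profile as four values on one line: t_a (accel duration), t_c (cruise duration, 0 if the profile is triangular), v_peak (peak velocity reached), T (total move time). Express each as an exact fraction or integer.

t_a=5/4 t_c=0 v_peak=75/4 T=5/2

(v_max)²/a_max = (77/4)²/15 = 5929/240
375/16 < 5929/240 ⇒ no cruise
v_peak = √(375/16·15) = √(5625/16) = 75/4
t_a = (75/4)/15 = 5/4; t_c = 0
T = 2·5/4 = 5/2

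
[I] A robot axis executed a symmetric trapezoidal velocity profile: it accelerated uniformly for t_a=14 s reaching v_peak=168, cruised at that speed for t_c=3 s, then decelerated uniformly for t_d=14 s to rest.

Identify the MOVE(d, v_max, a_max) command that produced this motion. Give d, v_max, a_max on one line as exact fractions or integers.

d=2856 v_max=168 a_max=12

a_max = 168/14 = 12
d_a = ½·168·14 = 1176; d_c = 168·3 = 504
d = 2·1176 + 504 = 2856
t_c = 3 > 0 so v_max = 168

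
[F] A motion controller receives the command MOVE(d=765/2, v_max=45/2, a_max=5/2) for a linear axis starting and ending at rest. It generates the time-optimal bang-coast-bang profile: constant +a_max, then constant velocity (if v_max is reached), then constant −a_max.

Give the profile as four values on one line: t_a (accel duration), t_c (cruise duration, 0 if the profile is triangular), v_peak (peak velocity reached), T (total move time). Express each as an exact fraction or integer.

t_a=9 t_c=8 v_peak=45/2 T=26

v_max²/a_max = (45/2)²/(5/2) = 405/2
765/2 ≥ 405/2 → trapezoidal
t_a = (45/2)/(5/2) = 9; v_peak = 45/2
d_cruise = 765/2 − 405/2 = 180; t_c = 180/(45/2) = 8
T = 2·9 + 8 = 26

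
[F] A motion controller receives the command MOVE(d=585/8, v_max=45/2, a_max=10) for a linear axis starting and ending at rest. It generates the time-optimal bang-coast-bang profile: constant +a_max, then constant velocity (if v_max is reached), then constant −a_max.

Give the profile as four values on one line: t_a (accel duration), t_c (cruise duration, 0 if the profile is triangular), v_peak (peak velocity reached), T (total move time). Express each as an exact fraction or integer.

t_a=9/4 t_c=1 v_peak=45/2 T=11/2

vₘ²/aₘ = (45/2)²/10 = 405/8
585/8 ≥ 405/8 → trapezoidal
t_a = (45/2)/10 = 9/4; v_peak = 45/2
d_cruise = 585/8 − 405/8 = 45/2; t_c = (45/2)/(45/2) = 1
T = 2·9/4 + 1 = 11/2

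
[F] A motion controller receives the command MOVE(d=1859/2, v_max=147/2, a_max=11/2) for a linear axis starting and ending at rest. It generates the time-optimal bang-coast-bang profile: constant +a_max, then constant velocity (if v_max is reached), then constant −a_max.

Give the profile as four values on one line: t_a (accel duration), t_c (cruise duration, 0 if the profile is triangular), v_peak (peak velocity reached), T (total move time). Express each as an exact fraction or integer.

v_max²/a_max = (147/2)²/(11/2) = 21609/22
1859/2 < 21609/22 ⇒ no cruise
v_peak = √(1859/2·11/2) = √(20449/4) = 143/2
t_a = (143/2)/(11/2) = 13; t_c = 0
T = 2·13 = 26

t_a=13 t_c=0 v_peak=143/2 T=26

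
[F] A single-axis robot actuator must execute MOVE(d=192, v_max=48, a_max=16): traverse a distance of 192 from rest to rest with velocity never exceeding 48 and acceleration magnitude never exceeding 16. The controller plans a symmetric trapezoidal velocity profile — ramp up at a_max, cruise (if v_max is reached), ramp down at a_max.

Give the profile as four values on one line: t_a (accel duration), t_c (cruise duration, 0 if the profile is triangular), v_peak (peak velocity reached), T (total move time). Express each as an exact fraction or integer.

t_a=3 t_c=1 v_peak=48 T=7

(v_max)²/a_max = 48²/16 = 144
192 ≥ 144 so v_max reached
t_a = 48/16 = 3; v_peak = 48
d_cruise = 192 − 144 = 48; t_c = 48/48 = 1
T = 2·3 + 1 = 7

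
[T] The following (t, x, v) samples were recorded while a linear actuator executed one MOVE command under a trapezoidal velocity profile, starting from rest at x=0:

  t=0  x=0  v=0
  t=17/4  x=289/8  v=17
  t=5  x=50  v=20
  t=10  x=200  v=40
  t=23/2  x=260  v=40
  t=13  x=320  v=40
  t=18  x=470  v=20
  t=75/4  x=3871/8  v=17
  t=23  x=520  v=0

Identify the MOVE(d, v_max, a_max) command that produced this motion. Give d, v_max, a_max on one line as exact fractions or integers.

final state: t=23, x=520, v=0 → d = 520
a_max = (17−0)/(17/4−0) = 4
max v = 40 over t∈[10,13] → v_max = 40
check: 40·(10+3) = 520 ✓

d=520 v_max=40 a_max=4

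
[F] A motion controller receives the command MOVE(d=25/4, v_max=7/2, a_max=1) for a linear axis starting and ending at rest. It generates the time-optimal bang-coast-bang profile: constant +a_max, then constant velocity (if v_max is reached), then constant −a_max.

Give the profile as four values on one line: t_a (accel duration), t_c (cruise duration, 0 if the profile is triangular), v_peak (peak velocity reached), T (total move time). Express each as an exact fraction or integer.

t_a=5/2 t_c=0 v_peak=5/2 T=5

(v_max)²/a_max = (7/2)²/1 = 49/4
25/4 < 49/4 → triangular
v_peak = √(25/4·1) = √(25/4) = 5/2
t_a = (5/2)/1 = 5/2; t_c = 0
T = 2·5/2 = 5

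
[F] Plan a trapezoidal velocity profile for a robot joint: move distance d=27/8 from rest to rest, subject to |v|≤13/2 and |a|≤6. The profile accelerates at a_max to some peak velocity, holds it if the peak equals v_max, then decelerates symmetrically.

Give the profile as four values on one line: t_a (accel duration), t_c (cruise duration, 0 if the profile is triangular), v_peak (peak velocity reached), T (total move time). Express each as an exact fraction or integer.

t_a=3/4 t_c=0 v_peak=9/2 T=3/2

(v_max)²/a_max = (13/2)²/6 = 169/24
27/8 < 169/24 ⇒ no cruise
v_peak = √(27/8·6) = √(81/4) = 9/2
t_a = (9/2)/6 = 3/4; t_c = 0
T = 2·3/4 = 3/2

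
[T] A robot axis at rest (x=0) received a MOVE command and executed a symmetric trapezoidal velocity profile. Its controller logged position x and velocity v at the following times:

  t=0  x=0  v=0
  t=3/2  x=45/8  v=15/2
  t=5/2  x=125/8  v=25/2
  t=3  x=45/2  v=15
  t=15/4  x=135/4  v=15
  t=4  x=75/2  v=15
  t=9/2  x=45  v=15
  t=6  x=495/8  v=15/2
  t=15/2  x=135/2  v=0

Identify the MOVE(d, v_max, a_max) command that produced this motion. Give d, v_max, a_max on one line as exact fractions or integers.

final state: t=15/2, x=135/2, v=0 → d = 135/2
a_max = (15/2−0)/(3/2−0) = 5
max v = 15 over t∈[3,9/2] → v_max = 15
check: 15·(3+3/2) = 135/2 ✓

d=135/2 v_max=15 a_max=5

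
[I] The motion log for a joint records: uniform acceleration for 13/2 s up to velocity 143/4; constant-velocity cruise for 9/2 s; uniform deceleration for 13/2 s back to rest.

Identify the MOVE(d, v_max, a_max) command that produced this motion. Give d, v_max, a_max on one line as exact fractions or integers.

d=1573/4 v_max=143/4 a_max=11/2

a_max = (143/4)/(13/2) = 11/2
d_a = ½·143/4·13/2 = 1859/16; d_c = 143/4·9/2 = 1287/8
d = 2·1859/16 + 1287/8 = 1573/4
t_c = 9/2 > 0 ⇒ limit active, v_max = 143/4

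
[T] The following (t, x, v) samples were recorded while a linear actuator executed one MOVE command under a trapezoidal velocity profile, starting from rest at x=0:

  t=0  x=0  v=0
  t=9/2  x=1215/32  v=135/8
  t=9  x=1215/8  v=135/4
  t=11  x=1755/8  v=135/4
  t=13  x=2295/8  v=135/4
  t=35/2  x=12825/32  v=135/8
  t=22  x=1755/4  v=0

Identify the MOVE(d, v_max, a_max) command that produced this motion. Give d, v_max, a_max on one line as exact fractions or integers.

d=1755/4 v_max=135/4 a_max=15/4

final state: t=22, x=1755/4, v=0 → d = 1755/4
a_max = (135/8−0)/(9/2−0) = 15/4
max v = 135/4 over t∈[9,13] → v_max = 135/4
check: 135/4·(9+4) = 1755/4 ✓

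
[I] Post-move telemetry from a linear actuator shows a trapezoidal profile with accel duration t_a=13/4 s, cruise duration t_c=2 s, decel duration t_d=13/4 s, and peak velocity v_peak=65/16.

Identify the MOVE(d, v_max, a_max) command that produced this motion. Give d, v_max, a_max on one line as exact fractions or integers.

d=1365/64 v_max=65/16 a_max=5/4

a_max = (65/16)/(13/4) = 5/4
d_a = ½·65/16·13/4 = 845/128; d_c = 65/16·2 = 65/8
d = 2·845/128 + 65/8 = 1365/64
t_c = 2 > 0 so v_max = 65/16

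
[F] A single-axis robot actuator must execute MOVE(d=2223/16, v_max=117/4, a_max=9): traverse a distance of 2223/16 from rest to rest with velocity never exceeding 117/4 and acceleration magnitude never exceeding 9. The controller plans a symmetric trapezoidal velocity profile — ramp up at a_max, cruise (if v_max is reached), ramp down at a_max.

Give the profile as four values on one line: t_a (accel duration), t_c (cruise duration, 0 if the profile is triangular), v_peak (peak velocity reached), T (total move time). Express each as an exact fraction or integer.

v_max²/a_max = (117/4)²/9 = 1521/16
2223/16 ≥ 1521/16 → trapezoidal
t_a = (117/4)/9 = 13/4; v_peak = 117/4
d_cruise = 2223/16 − 1521/16 = 351/8; t_c = (351/8)/(117/4) = 3/2
T = 2·13/4 + 3/2 = 8

t_a=13/4 t_c=3/2 v_peak=117/4 T=8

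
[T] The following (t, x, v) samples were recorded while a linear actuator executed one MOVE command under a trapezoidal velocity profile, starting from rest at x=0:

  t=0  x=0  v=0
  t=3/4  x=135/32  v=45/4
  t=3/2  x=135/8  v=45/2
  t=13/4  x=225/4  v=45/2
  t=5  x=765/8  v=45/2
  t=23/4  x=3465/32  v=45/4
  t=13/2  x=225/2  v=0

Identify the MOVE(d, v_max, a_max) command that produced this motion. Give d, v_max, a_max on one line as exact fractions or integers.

d=225/2 v_max=45/2 a_max=15

final state: t=13/2, x=225/2, v=0 → d = 225/2
a_max = (45/4−0)/(3/4−0) = 15
max v = 45/2 over t∈[3/2,5] → v_max = 45/2
check: 45/2·(3/2+7/2) = 225/2 ✓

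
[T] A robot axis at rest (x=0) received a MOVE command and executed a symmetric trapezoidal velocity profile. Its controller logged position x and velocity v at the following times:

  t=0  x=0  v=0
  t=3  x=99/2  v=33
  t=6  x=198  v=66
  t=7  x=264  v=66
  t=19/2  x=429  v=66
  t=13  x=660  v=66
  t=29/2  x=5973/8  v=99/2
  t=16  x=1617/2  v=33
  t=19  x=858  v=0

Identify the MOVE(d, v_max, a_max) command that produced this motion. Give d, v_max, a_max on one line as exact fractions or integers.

final state: t=19, x=858, v=0 → d = 858
a_max = (33−0)/(3−0) = 11
max v = 66 over t∈[6,13] → v_max = 66
check: 66·(6+7) = 858 ✓

d=858 v_max=66 a_max=11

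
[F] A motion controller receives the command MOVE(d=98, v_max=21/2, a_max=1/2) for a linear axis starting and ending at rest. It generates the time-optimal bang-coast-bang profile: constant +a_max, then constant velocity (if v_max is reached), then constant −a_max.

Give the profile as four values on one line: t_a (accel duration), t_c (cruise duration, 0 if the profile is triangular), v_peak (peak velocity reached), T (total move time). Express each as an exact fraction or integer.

vₘ²/aₘ = (21/2)²/(1/2) = 441/2
98 < 441/2 so t_c = 0
v_peak = √(98·1/2) = √49 = 7
t_a = 7/(1/2) = 14; t_c = 0
T = 2·14 = 28

t_a=14 t_c=0 v_peak=7 T=28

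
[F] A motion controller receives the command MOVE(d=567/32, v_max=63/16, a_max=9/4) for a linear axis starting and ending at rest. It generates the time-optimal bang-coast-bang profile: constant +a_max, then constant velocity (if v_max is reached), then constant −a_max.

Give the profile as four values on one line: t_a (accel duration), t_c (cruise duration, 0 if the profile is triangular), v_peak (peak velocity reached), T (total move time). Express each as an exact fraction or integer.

t_a=7/4 t_c=11/4 v_peak=63/16 T=25/4

v_max²/a_max = (63/16)²/(9/4) = 441/64
567/32 ≥ 441/64 so v_max reached
t_a = (63/16)/(9/4) = 7/4; v_peak = 63/16
d_cruise = 567/32 − 441/64 = 693/64; t_c = (693/64)/(63/16) = 11/4
T = 2·7/4 + 11/4 = 25/4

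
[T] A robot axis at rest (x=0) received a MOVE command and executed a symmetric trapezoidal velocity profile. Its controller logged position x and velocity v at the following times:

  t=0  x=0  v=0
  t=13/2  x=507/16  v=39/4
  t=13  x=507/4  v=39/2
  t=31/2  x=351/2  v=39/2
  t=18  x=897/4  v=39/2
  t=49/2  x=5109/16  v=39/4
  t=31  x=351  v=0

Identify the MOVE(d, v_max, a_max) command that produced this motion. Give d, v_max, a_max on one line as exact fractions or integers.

d=351 v_max=39/2 a_max=3/2

final state: t=31, x=351, v=0 → d = 351
a_max = (39/4−0)/(13/2−0) = 3/2
max v = 39/2 over t∈[13,18] → v_max = 39/2
check: 39/2·(13+5) = 351 ✓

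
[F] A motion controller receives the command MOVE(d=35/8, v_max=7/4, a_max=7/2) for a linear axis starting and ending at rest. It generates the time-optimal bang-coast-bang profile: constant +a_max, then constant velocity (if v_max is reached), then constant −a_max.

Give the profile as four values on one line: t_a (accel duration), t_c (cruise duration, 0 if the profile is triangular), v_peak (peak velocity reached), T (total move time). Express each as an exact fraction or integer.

t_a=1/2 t_c=2 v_peak=7/4 T=3

(v_max)²/a_max = (7/4)²/(7/2) = 7/8
35/8 ≥ 7/8 → trapezoidal
t_a = (7/4)/(7/2) = 1/2; v_peak = 7/4
d_cruise = 35/8 − 7/8 = 7/2; t_c = (7/2)/(7/4) = 2
T = 2·1/2 + 2 = 3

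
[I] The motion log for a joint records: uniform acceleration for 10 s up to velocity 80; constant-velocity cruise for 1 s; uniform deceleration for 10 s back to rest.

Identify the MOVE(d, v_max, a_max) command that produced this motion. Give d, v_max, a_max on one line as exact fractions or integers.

d=880 v_max=80 a_max=8

a_max = 80/10 = 8
d_a = ½·80·10 = 400; d_c = 80·1 = 80
d = 2·400 + 80 = 880
t_c = 1 > 0 so v_max = 80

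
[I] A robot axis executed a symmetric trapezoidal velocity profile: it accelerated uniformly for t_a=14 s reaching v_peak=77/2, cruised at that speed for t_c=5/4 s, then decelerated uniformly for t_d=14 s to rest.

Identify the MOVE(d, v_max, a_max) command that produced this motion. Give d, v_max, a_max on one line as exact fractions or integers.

a_max = (77/2)/14 = 11/4
d_a = ½·77/2·14 = 539/2; d_c = 77/2·5/4 = 385/8
d = 2·539/2 + 385/8 = 4697/8
t_c = 5/4 > 0 ⇒ limit active, v_max = 77/2

d=4697/8 v_max=77/2 a_max=11/4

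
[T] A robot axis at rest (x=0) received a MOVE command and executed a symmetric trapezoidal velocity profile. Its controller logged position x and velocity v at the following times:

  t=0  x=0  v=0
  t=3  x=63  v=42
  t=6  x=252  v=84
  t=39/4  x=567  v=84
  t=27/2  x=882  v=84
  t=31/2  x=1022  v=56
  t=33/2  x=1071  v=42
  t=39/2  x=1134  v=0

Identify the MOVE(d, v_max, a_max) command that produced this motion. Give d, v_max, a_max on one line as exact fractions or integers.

d=1134 v_max=84 a_max=14

final state: t=39/2, x=1134, v=0 → d = 1134
a_max = (42−0)/(3−0) = 14
max v = 84 over t∈[6,27/2] → v_max = 84
check: 84·(6+15/2) = 1134 ✓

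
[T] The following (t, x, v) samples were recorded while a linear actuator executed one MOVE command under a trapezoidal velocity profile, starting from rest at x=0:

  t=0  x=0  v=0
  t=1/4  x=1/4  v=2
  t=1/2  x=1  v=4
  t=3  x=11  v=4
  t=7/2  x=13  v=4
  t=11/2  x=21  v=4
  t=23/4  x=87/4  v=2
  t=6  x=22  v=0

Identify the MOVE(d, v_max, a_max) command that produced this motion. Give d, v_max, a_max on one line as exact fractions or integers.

d=22 v_max=4 a_max=8

final state: t=6, x=22, v=0 → d = 22
a_max = (2−0)/(1/4−0) = 8
max v = 4 over t∈[1/2,11/2] → v_max = 4
check: 4·(1/2+5) = 22 ✓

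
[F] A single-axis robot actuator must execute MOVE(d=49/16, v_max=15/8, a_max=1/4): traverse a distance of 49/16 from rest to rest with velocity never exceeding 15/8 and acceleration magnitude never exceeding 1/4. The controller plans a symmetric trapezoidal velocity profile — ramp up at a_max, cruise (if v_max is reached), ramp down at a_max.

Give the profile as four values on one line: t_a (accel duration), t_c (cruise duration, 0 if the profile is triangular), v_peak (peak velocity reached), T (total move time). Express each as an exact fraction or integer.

v_max²/a_max = (15/8)²/(1/4) = 225/16
49/16 < 225/16 → triangular
v_peak = √(49/16·1/4) = √(49/64) = 7/8
t_a = (7/8)/(1/4) = 7/2; t_c = 0
T = 2·7/2 = 7

t_a=7/2 t_c=0 v_peak=7/8 T=7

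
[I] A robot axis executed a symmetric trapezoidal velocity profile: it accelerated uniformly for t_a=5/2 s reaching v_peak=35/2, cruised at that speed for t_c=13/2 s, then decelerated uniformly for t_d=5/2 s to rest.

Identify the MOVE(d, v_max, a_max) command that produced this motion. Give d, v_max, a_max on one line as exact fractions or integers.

d=315/2 v_max=35/2 a_max=7

a_max = (35/2)/(5/2) = 7
d_a = ½·35/2·5/2 = 175/8; d_c = 35/2·13/2 = 455/4
d = 2·175/8 + 455/4 = 315/2
t_c = 13/2 > 0 ⇒ limit active, v_max = 35/2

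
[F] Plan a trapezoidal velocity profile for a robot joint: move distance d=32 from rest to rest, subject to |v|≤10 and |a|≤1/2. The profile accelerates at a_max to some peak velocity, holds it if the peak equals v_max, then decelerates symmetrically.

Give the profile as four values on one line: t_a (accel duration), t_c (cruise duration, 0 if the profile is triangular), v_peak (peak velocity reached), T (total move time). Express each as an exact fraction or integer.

t_a=8 t_c=0 v_peak=4 T=16

(v_max)²/a_max = 10²/(1/2) = 200
32 < 200 so t_c = 0
v_peak = √(32·1/2) = √16 = 4
t_a = 4/(1/2) = 8; t_c = 0
T = 2·8 = 16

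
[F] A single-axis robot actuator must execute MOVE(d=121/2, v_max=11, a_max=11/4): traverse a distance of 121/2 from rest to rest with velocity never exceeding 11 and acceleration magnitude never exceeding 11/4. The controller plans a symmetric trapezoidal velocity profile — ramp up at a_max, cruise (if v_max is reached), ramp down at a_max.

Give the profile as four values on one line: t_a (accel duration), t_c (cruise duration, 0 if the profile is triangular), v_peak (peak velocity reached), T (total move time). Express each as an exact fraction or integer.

vₘ²/aₘ = 11²/(11/4) = 44
121/2 ≥ 44 ⇒ cruise phase
t_a = 11/(11/4) = 4; v_peak = 11
d_cruise = 121/2 − 44 = 33/2; t_c = (33/2)/11 = 3/2
T = 2·4 + 3/2 = 19/2

t_a=4 t_c=3/2 v_peak=11 T=19/2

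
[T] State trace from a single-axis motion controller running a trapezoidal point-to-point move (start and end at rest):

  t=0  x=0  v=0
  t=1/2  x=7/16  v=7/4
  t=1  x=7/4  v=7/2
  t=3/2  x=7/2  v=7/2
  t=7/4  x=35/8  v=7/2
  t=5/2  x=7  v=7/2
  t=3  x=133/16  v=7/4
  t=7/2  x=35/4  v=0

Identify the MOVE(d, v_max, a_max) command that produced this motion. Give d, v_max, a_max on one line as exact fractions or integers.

d=35/4 v_max=7/2 a_max=7/2

final state: t=7/2, x=35/4, v=0 → d = 35/4
a_max = (7/4−0)/(1/2−0) = 7/2
max v = 7/2 over t∈[1,5/2] → v_max = 7/2
check: 7/2·(1+3/2) = 35/4 ✓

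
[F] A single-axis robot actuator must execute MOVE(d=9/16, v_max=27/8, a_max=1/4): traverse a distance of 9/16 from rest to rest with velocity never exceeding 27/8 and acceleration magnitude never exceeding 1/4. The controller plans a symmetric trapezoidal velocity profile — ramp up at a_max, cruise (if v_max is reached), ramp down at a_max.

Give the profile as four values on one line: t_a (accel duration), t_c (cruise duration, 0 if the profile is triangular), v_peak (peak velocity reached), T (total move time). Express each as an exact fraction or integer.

v_max²/a_max = (27/8)²/(1/4) = 729/16
9/16 < 729/16 ⇒ no cruise
v_peak = √(9/16·1/4) = √(9/64) = 3/8
t_a = (3/8)/(1/4) = 3/2; t_c = 0
T = 2·3/2 = 3

t_a=3/2 t_c=0 v_peak=3/8 T=3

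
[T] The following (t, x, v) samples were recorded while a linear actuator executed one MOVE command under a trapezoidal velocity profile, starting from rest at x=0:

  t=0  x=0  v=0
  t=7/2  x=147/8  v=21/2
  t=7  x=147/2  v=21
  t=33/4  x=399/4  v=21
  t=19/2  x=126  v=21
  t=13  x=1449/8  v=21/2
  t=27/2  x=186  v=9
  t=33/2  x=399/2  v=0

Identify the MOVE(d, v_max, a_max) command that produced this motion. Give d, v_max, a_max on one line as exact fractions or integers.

final state: t=33/2, x=399/2, v=0 → d = 399/2
a_max = (21/2−0)/(7/2−0) = 3
max v = 21 over t∈[7,19/2] → v_max = 21
check: 21·(7+5/2) = 399/2 ✓

d=399/2 v_max=21 a_max=3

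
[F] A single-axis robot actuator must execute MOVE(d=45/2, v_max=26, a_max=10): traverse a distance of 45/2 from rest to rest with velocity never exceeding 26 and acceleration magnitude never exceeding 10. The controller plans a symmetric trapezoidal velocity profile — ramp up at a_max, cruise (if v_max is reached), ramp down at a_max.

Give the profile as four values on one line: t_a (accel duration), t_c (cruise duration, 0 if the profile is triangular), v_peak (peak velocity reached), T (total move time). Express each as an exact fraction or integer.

t_a=3/2 t_c=0 v_peak=15 T=3

(v_max)²/a_max = 26²/10 = 338/5
45/2 < 338/5 → triangular
v_peak = √(45/2·10) = √225 = 15
t_a = 15/10 = 3/2; t_c = 0
T = 2·3/2 = 3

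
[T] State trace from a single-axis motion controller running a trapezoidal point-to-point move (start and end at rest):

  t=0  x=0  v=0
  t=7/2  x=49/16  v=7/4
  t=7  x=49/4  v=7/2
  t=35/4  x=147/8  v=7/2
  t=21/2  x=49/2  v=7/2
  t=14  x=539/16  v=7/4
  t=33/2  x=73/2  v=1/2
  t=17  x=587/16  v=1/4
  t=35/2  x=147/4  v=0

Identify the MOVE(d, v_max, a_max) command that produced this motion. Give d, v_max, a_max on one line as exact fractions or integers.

final state: t=35/2, x=147/4, v=0 → d = 147/4
a_max = (7/4−0)/(7/2−0) = 1/2
max v = 7/2 over t∈[7,21/2] → v_max = 7/2
check: 7/2·(7+7/2) = 147/4 ✓

d=147/4 v_max=7/2 a_max=1/2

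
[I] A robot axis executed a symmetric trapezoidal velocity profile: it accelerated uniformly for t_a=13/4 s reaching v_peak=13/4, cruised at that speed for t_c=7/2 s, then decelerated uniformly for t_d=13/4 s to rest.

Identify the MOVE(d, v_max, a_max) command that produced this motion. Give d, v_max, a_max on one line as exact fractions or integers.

d=351/16 v_max=13/4 a_max=1

a_max = (13/4)/(13/4) = 1
d_a = ½·13/4·13/4 = 169/32; d_c = 13/4·7/2 = 91/8
d = 2·169/32 + 91/8 = 351/16
t_c = 7/2 > 0 so v_max = 13/4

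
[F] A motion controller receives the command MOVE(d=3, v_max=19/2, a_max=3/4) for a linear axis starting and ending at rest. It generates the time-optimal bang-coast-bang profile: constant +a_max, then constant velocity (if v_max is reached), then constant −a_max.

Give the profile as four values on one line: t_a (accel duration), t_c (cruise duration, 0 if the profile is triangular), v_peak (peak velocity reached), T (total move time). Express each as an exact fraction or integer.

(v_max)²/a_max = (19/2)²/(3/4) = 361/3
3 < 361/3 so t_c = 0
v_peak = √(3·3/4) = √(9/4) = 3/2
t_a = (3/2)/(3/4) = 2; t_c = 0
T = 2·2 = 4

t_a=2 t_c=0 v_peak=3/2 T=4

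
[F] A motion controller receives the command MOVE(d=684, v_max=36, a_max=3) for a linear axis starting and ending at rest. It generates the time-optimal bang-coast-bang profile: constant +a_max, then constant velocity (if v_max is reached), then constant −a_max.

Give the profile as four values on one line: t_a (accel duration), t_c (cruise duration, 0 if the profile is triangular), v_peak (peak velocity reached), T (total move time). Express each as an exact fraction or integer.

(v_max)²/a_max = 36²/3 = 432
684 ≥ 432 ⇒ cruise phase
t_a = 36/3 = 12; v_peak = 36
d_cruise = 684 − 432 = 252; t_c = 252/36 = 7
T = 2·12 + 7 = 31

t_a=12 t_c=7 v_peak=36 T=31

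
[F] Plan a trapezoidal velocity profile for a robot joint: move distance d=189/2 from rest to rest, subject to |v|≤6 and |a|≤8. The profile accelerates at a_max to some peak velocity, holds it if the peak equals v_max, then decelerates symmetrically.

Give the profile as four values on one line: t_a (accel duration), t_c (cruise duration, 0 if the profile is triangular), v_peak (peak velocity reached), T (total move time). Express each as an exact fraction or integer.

t_a=3/4 t_c=15 v_peak=6 T=33/2

v_max²/a_max = 6²/8 = 9/2
189/2 ≥ 9/2 → trapezoidal
t_a = 6/8 = 3/4; v_peak = 6
d_cruise = 189/2 − 9/2 = 90; t_c = 90/6 = 15
T = 2·3/4 + 15 = 33/2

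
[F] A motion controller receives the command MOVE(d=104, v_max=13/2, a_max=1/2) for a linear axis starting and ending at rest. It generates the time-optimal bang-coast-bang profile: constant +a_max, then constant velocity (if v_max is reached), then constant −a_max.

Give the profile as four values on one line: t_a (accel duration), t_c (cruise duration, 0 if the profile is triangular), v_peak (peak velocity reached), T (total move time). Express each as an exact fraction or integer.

t_a=13 t_c=3 v_peak=13/2 T=29

v_max²/a_max = (13/2)²/(1/2) = 169/2
104 ≥ 169/2 so v_max reached
t_a = (13/2)/(1/2) = 13; v_peak = 13/2
d_cruise = 104 − 169/2 = 39/2; t_c = (39/2)/(13/2) = 3
T = 2·13 + 3 = 29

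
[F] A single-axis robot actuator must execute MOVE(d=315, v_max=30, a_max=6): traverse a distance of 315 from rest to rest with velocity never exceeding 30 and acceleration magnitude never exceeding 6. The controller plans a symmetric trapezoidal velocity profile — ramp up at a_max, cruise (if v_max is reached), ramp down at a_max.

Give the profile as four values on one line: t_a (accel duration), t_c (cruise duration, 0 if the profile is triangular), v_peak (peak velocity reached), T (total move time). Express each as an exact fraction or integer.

vₘ²/aₘ = 30²/6 = 150
315 ≥ 150 ⇒ cruise phase
t_a = 30/6 = 5; v_peak = 30
d_cruise = 315 − 150 = 165; t_c = 165/30 = 11/2
T = 2·5 + 11/2 = 31/2

t_a=5 t_c=11/2 v_peak=30 T=31/2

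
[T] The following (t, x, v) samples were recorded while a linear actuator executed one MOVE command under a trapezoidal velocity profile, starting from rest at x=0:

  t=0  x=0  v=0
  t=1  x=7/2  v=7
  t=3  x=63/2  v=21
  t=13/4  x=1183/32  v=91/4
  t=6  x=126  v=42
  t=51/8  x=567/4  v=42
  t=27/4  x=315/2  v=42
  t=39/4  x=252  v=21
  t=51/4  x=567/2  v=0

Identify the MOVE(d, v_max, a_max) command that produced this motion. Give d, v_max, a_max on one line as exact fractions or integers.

d=567/2 v_max=42 a_max=7

final state: t=51/4, x=567/2, v=0 → d = 567/2
a_max = (7−0)/(1−0) = 7
max v = 42 over t∈[6,27/4] → v_max = 42
check: 42·(6+3/4) = 567/2 ✓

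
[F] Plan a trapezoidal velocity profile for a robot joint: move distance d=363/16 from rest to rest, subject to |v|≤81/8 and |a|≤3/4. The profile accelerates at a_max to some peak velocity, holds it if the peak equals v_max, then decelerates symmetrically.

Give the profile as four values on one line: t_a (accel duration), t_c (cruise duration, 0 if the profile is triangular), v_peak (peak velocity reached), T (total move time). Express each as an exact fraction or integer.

vₘ²/aₘ = (81/8)²/(3/4) = 2187/16
363/16 < 2187/16 so t_c = 0
v_peak = √(363/16·3/4) = √(1089/64) = 33/8
t_a = (33/8)/(3/4) = 11/2; t_c = 0
T = 2·11/2 = 11

t_a=11/2 t_c=0 v_peak=33/8 T=11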